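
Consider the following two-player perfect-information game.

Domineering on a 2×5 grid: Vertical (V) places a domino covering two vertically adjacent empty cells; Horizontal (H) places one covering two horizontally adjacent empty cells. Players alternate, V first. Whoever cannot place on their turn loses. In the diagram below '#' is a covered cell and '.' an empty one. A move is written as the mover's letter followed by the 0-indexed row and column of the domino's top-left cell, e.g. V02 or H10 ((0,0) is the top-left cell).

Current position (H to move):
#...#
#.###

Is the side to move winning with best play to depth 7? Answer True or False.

p1 H@[#...#/#.###]: H01[###.#/#.###]+1* H02[#.###/#.###]-1
p2 V@[###.#/#.###] terminal -1; root [#...#/#.###] d7

H winning at [#...#/#.###]: True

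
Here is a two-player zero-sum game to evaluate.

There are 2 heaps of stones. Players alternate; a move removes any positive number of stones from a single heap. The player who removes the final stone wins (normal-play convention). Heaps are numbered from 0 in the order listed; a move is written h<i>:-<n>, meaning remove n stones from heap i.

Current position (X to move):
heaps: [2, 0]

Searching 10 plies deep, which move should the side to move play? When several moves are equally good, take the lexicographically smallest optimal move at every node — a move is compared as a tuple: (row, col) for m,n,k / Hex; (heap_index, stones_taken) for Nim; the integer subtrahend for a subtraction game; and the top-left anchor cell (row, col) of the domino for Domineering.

p1 X@[(2,0)]: h0:-1[(1,0)]-1 h0:-2[(0,0)]+1*
p2 O@[(0,0)] terminal -1; root [(2,0)] d10

X's best at [(2,0)]: h0:-2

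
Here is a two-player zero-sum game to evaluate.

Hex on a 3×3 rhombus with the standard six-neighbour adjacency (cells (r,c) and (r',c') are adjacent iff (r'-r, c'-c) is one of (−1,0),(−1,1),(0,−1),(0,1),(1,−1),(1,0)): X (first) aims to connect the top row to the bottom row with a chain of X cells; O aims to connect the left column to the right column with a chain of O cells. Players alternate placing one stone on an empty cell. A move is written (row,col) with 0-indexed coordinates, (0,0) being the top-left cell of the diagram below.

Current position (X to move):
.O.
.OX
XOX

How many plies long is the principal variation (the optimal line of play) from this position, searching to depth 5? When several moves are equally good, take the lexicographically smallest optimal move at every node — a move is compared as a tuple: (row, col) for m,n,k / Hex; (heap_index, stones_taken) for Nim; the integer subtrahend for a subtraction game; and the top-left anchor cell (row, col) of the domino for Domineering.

ply 1, X at .O./.OX/XOX | (0,0)=+1→XO./.OX/XOX*; (0,2)=+1→.OX/.OX/XOX; (1,0)=+1→.O./XOX/XOX
ply 2, O at XO./.OX/XOX | (0,2)=-1→XOO/.OX/XOX*; (1,0)=-1→XO./OOX/XOX
ply 3, X at XOO/.OX/XOX | (1,0)=+1→XOO/XOX/XOX*
ply 4: XOO/XOX/XOX is terminal -1 (O); from .O./.OX/XOX depth 5

PV length from [.O./.OX/XOX]: 3 plies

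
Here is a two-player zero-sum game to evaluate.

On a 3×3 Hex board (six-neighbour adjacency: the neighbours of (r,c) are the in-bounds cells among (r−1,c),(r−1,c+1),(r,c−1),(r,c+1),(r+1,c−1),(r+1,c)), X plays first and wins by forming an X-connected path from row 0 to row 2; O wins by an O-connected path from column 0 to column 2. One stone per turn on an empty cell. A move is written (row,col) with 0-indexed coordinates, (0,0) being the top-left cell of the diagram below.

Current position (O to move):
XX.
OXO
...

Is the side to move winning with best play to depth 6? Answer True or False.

O winning at [XX./OXO/...]: False

ply 1, O at XX./OXO/... | (0,2)=-1→XXO/OXO/...*; (2,0)=-1→XX./OXO/O..; (2,1)=-1→XX./OXO/.O.; (2,2)=-1→XX./OXO/..O
ply 2, X at XXO/OXO/... | (2,0)=+1→XXO/OXO/X..*; (2,1)=+1→XXO/OXO/.X.; (2,2)=+1→XXO/OXO/..X
ply 3: XXO/OXO/X.. is terminal -1 (O); from XX./OXO/... depth 6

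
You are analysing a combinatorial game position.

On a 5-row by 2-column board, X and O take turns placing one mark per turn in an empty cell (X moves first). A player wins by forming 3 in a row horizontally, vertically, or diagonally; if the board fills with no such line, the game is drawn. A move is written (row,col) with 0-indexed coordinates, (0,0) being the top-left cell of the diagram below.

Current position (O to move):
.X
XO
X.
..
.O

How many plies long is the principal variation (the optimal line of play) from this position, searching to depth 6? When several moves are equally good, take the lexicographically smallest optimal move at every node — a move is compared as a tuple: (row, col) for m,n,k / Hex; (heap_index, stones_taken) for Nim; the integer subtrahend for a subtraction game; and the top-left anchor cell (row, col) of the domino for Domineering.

[.X/XO/X./../.O] O move#1: (0,0):-1/OX/XO/X./../.O*, (2,1):-1/.X/XO/XO/../.O, (3,0):-1/.X/XO/X./O./.O, (3,1):-1/.X/XO/X./.O/.O, (4,0):-1/.X/XO/X./../OO
[OX/XO/X./../.O] X move#2: (2,1):+0/OX/XO/XX/../.O, (3,0):+1/OX/XO/X./X./.O*, (3,1):+0/OX/XO/X./.X/.O, (4,0):+0/OX/XO/X./../XO
[OX/XO/X./X./.O] end (terminal -1, O#3); searched .X/XO/X./../.O to 6

PV length from [.X/XO/X./../.O]: 2 plies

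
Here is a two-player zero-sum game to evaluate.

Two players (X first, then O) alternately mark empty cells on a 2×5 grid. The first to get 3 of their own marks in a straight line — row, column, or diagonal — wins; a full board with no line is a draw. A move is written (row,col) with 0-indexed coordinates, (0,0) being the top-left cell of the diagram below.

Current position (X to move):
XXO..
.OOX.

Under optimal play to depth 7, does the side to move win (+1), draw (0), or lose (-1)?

ply 1, X at XXO../.OOX. | (0,3)=-1→XXOX./.OOX.; (0,4)=-1→XXO.X/.OOX.; (1,0)=+0→XXO../XOOX.*; (1,4)=-1→XXO../.OOXX
ply 2, O at XXO../XOOX. | (0,3)=+0→XXOO./XOOX.*; (0,4)=+0→XXO.O/XOOX.; (1,4)=+0→XXO../XOOXO
ply 3, X at XXOO./XOOX. | (0,4)=+0→XXOOX/XOOX.*; (1,4)=-1→XXOO./XOOXX
ply 4, O at XXOOX/XOOX. | (1,4)=+0→XXOOX/XOOXO*
ply 5: XXOOX/XOOXO is terminal +0 (X); from XXO../.OOX. depth 7

value(XXO../.OOX., X) = 0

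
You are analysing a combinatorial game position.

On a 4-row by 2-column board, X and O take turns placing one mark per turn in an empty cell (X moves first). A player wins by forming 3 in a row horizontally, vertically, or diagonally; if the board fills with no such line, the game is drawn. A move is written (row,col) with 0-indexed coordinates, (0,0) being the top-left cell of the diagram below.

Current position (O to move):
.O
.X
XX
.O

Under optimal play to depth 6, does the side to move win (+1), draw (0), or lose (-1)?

value(.O/.X/XX/.O, O) = 0

p1 O@[.O/.X/XX/.O]: (0,0)[OO/.X/XX/.O]+0* (1,0)[.O/OX/XX/.O]+0 (3,0)[.O/.X/XX/OO]+0
p2 X@[OO/.X/XX/.O]: (1,0)[OO/XX/XX/.O]+0* (3,0)[OO/.X/XX/XO]+0
p3 O@[OO/XX/XX/.O]: (3,0)[OO/XX/XX/OO]+0*
p4 X@[OO/XX/XX/OO] terminal +0; root [.O/.X/XX/.O] d6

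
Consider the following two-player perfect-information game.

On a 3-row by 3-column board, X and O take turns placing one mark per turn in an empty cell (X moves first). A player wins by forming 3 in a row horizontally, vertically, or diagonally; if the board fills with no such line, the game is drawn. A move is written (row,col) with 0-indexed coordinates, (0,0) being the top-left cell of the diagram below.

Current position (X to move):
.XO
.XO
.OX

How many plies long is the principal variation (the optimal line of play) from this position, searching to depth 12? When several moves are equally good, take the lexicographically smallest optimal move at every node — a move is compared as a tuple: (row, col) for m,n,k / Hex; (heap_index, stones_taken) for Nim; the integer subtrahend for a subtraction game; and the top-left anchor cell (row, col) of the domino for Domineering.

[.XO/.XO/.OX] X move#1: (0,0):+1/XXO/.XO/.OX*, (1,0):+0/.XO/XXO/.OX, (2,0):+0/.XO/.XO/XOX
[XXO/.XO/.OX] end (terminal -1, O#2); searched .XO/.XO/.OX to 12

PV length from [.XO/.XO/.OX]: 1 ply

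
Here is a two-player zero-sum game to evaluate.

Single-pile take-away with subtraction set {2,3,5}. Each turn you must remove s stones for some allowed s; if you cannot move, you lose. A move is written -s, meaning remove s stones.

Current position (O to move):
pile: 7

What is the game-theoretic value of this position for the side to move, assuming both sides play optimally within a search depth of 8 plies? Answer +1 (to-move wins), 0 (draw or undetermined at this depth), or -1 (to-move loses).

value(7, O) = -1

p1 O@[7]: -2[5]-1* -3[4]-1 -5[2]-1
p2 X@[5]: -2[3]-1 -3[2]-1 -5[0]+1*
p3 O@[0] terminal -1; root [7] d8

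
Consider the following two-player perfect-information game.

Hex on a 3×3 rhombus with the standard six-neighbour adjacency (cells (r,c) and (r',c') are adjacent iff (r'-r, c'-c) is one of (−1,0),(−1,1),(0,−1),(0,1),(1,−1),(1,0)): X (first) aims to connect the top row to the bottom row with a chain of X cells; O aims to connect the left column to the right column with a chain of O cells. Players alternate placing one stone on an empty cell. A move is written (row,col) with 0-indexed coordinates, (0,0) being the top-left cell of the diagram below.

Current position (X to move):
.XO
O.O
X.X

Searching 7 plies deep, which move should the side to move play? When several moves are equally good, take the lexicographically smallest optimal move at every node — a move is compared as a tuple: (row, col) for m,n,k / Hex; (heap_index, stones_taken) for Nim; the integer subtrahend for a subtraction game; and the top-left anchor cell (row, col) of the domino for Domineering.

p1 X@[.XO/O.O/X.X]: (0,0)[XXO/O.O/X.X]-1 (1,1)[.XO/OXO/X.X]+1* (2,1)[.XO/O.O/XXX]-1
p2 O@[.XO/OXO/X.X] terminal -1; root [.XO/O.O/X.X] d7

X's best at [.XO/O.O/X.X]: (1,1)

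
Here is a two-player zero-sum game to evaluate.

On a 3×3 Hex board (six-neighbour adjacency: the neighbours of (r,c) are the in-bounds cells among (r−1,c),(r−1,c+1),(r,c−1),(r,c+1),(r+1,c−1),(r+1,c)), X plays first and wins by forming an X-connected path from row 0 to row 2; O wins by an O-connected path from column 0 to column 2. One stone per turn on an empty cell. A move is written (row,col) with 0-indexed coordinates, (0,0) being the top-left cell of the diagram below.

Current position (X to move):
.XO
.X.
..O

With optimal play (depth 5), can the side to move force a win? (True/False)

X winning at [.XO/.X./..O]: True

[.XO/.X./..O] X move#1: (0,0):+1/XXO/.X./..O*, (1,0):+1/.XO/XX./..O, (1,2):+1/.XO/.XX/..O, (2,0):+1/.XO/.X./X.O, (2,1):+1/.XO/.X./.XO
[XXO/.X./..O] O move#2: (1,0):-1/XXO/OX./..O*, (1,2):-1/XXO/.XO/..O, (2,0):-1/XXO/.X./O.O, (2,1):-1/XXO/.X./.OO
[XXO/OX./..O] X move#3: (1,2):+1/XXO/OXX/..O*, (2,0):+1/XXO/OX./X.O, (2,1):+1/XXO/OX./.XO
[XXO/OXX/..O] O move#4: (2,0):-1/XXO/OXX/O.O*, (2,1):-1/XXO/OXX/.OO
[XXO/OXX/O.O] X move#5: (2,1):+1/XXO/OXX/OXO*
[XXO/OXX/OXO] end (terminal -1, O#6); searched .XO/.X./..O to 5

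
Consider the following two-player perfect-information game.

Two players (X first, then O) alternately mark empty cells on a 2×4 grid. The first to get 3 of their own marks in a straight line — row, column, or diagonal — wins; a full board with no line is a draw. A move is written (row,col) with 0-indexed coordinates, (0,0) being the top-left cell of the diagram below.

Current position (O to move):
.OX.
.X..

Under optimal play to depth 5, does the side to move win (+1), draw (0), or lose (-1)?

value(.OX./.X.., O) = 0

[.OX./.X..] O move#1: (0,0):-1/OOX./.X.., (0,3):-1/.OXO/.X.., (1,0):+0/.OX./OX..*, (1,2):+0/.OX./.XO., (1,3):+0/.OX./.X.O
[.OX./OX..] X move#2: (0,0):+0/XOX./OX..*, (0,3):+0/.OXX/OX.., (1,2):+0/.OX./OXX., (1,3):+0/.OX./OX.X
[XOX./OX..] O move#3: (0,3):+0/XOXO/OX..*, (1,2):+0/XOX./OXO., (1,3):+0/XOX./OX.O
[XOXO/OX..] X move#4: (1,2):+0/XOXO/OXX.*, (1,3):+0/XOXO/OX.X
[XOXO/OXX.] O move#5: (1,3):+0/XOXO/OXXO*
[XOXO/OXXO] end (terminal +0, X#6); searched .OX./.X.. to 5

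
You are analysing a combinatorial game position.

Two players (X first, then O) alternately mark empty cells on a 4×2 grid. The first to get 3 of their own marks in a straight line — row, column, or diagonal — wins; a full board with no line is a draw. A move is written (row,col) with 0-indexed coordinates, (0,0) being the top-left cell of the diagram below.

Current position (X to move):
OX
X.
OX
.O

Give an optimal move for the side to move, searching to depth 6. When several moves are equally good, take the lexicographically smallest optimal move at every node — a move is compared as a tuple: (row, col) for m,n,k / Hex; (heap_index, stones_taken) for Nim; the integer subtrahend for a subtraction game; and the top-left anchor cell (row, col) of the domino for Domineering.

X's best at [OX/X./OX/.O]: (1,1)

p1 X@[OX/X./OX/.O]: (1,1)[OX/XX/OX/.O]+1* (3,0)[OX/X./OX/XO]+0
p2 O@[OX/XX/OX/.O] terminal -1; root [OX/X./OX/.O] d6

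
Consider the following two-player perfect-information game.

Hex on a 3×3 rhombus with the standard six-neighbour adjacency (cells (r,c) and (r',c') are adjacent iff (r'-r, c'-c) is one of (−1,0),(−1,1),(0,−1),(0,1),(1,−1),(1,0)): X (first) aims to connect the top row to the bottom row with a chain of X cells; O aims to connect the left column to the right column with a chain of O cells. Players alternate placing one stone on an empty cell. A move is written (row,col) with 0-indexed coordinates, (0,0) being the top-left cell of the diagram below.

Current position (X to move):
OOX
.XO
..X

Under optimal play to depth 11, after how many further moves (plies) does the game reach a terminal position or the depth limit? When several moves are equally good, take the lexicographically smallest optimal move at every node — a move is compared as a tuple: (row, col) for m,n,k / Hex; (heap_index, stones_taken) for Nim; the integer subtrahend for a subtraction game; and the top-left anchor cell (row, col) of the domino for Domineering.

PV length from [OOX/.XO/..X]: 3 plies

ply 1, X at OOX/.XO/..X | (1,0)=+1→OOX/XXO/..X*; (2,0)=+1→OOX/.XO/X.X; (2,1)=+1→OOX/.XO/.XX
ply 2, O at OOX/XXO/..X | (2,0)=-1→OOX/XXO/O.X*; (2,1)=-1→OOX/XXO/.OX
ply 3, X at OOX/XXO/O.X | (2,1)=+1→OOX/XXO/OXX*
ply 4: OOX/XXO/OXX is terminal -1 (O); from OOX/.XO/..X depth 11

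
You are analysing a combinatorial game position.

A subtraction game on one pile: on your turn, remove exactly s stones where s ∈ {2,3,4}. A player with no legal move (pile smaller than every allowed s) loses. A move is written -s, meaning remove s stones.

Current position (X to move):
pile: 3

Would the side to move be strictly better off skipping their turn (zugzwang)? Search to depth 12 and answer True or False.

zugzwang(3, X) = False

[3] X move#1: -2:+1/1*, -3:+1/0
[1] end (terminal -1, O#2); searched 3 to 12
pass branch (O moves first from the same position):
  | [3] O move#1: -2:+1/1*, -3:+1/0
  | [1] end (terminal -1, X#2); searched 3 to 12
X moving scores +1; X passing scores -1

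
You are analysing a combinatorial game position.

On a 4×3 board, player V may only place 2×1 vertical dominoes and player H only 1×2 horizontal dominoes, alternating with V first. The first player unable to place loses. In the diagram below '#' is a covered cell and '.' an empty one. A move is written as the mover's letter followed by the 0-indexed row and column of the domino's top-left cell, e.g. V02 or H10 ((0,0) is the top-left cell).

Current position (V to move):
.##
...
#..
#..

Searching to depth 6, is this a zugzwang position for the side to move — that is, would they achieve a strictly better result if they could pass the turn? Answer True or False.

zugzwang(.##/.../#../#.., V) = False

ply 1, V at .##/.../#../#.. | V00=-1→###/#../#../#..; V11=+1→.##/.#./##./#..*; V12=+1→.##/..#/#.#/#..; V21=+1→.##/.../##./##.; V22=+1→.##/.../#.#/#.#
ply 2, H at .##/.#./##./#.. | H31=-1→.##/.#./##./###*
ply 3, V at .##/.#./##./### | V00=+1→###/##./##./###*; V12=+1→.##/.##/###/###
ply 4: ###/##./##./### is terminal -1 (H); from .##/.../#../#.. depth 6
suppose V passes — search the same position with H to move:
pass> ply 1, H at .##/.../#../#.. | H10=-1→.##/##./#../#..; H11=-1→.##/.##/#../#..; H21=+1→.##/.../###/#..*; H31=-1→.##/.../#../###
pass> ply 2, V at .##/.../###/#.. | V00=-1→###/#../###/#..*
pass> ply 3, H at ###/#../###/#.. | H11=+1→###/###/###/#..*; H31=+1→###/#../###/###
pass> ply 4: ###/###/###/#.. is terminal -1 (V); from .##/.../#../#.. depth 6
for V: play +1, pass -1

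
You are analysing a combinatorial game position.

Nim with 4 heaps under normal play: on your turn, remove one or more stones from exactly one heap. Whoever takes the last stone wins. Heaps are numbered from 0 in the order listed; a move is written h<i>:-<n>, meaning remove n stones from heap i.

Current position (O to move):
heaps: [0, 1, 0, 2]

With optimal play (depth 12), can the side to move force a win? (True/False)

O winning at [(0,1,0,2)]: True

p1 O@[(0,1,0,2)]: h1:-1[(0,0,0,2)]-1 h3:-1[(0,1,0,1)]+1* h3:-2[(0,1,0,0)]-1
p2 X@[(0,1,0,1)]: h1:-1[(0,0,0,1)]-1* h3:-1[(0,1,0,0)]-1
p3 O@[(0,0,0,1)]: h3:-1[(0,0,0,0)]+1*
p4 X@[(0,0,0,0)] terminal -1; root [(0,1,0,2)] d12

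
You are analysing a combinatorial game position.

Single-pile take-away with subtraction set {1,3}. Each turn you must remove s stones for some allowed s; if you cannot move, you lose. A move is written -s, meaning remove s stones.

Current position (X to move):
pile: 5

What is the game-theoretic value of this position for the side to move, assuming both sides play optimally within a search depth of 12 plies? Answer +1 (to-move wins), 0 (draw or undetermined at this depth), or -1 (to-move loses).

ply 1, X at 5 | -1=+1→4*; -3=+1→2
ply 2, O at 4 | -1=-1→3*; -3=-1→1
ply 3, X at 3 | -1=+1→2*; -3=+1→0
ply 4, O at 2 | -1=-1→1*
ply 5, X at 1 | -1=+1→0*
ply 6: 0 is terminal -1 (O); from 5 depth 12

value(5, X) = +1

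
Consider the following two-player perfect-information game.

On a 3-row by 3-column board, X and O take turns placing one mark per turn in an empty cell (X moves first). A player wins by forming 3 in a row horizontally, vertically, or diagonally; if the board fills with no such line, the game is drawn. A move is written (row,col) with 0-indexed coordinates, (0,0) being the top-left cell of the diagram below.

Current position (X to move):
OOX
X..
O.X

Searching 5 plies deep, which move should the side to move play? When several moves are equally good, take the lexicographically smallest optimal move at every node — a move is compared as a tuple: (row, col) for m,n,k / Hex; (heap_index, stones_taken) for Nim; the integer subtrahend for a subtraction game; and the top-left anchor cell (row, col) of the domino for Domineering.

X's best at [OOX/X../O.X]: (1,2)

ply 1, X at OOX/X../O.X | (1,1)=+0→OOX/XX./O.X; (1,2)=+1→OOX/X.X/O.X*; (2,1)=+0→OOX/X../OXX
ply 2: OOX/X.X/O.X is terminal -1 (O); from OOX/X../O.X depth 5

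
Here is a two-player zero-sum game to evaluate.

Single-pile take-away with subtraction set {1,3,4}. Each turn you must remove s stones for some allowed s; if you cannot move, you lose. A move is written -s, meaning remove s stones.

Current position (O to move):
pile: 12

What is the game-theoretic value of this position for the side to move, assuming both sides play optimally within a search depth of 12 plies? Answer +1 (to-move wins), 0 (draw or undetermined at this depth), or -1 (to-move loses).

[12] O move#1: -1:-1/11, -3:+1/9*, -4:-1/8
[9] X move#2: -1:-1/8*, -3:-1/6, -4:-1/5
[8] O move#3: -1:+1/7*, -3:-1/5, -4:-1/4
[7] X move#4: -1:-1/6*, -3:-1/4, -4:-1/3
[6] O move#5: -1:-1/5, -3:-1/3, -4:+1/2*
[2] X move#6: -1:-1/1*
[1] O move#7: -1:+1/0*
[0] end (terminal -1, X#8); searched 12 to 12

value(12, O) = +1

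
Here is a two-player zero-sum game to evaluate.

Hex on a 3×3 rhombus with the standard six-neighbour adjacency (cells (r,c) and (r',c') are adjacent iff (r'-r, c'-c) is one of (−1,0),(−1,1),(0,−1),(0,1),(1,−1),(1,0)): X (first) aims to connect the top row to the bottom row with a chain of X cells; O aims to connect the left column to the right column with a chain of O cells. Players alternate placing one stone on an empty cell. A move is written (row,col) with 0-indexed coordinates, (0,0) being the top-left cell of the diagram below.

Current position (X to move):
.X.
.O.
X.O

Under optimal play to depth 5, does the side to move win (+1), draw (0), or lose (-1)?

value(.X./.O./X.O, X) = +1

p1 X@[.X./.O./X.O]: (0,0)[XX./.O./X.O]-1 (0,2)[.XX/.O./X.O]-1 (1,0)[.X./XO./X.O]+1* (1,2)[.X./.OX/X.O]-1 (2,1)[.X./.O./XXO]-1
p2 O@[.X./XO./X.O] terminal -1; root [.X./.O./X.O] d5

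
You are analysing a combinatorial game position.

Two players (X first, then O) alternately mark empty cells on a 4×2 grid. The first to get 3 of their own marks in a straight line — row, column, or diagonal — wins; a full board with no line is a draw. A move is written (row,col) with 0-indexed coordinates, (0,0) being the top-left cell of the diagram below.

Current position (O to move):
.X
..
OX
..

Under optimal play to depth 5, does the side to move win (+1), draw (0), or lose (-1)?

value(.X/../OX/.., O) = 0

[.X/../OX/..] O move#1: (0,0):-1/OX/../OX/.., (1,0):-1/.X/O./OX/.., (1,1):+0/.X/.O/OX/..*, (3,0):-1/.X/../OX/O., (3,1):-1/.X/../OX/.O
[.X/.O/OX/..] X move#2: (0,0):+0/XX/.O/OX/..*, (1,0):+0/.X/XO/OX/.., (3,0):+0/.X/.O/OX/X., (3,1):-1/.X/.O/OX/.X
[XX/.O/OX/..] O move#3: (1,0):+0/XX/OO/OX/..*, (3,0):+0/XX/.O/OX/O., (3,1):+0/XX/.O/OX/.O
[XX/OO/OX/..] X move#4: (3,0):+0/XX/OO/OX/X.*, (3,1):-1/XX/OO/OX/.X
[XX/OO/OX/X.] O move#5: (3,1):+0/XX/OO/OX/XO*
[XX/OO/OX/XO] end (terminal +0, X#6); searched .X/../OX/.. to 5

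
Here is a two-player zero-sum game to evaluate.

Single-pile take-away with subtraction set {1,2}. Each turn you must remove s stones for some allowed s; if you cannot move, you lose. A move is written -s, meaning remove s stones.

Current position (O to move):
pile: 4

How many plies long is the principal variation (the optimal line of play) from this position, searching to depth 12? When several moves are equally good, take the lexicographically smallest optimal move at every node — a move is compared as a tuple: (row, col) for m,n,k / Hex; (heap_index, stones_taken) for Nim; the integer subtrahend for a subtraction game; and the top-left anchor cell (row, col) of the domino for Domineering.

ply 1, O at 4 | -1=+1→3*; -2=-1→2
ply 2, X at 3 | -1=-1→2*; -2=-1→1
ply 3, O at 2 | -1=-1→1; -2=+1→0*
ply 4: 0 is terminal -1 (X); from 4 depth 12

PV length from [4]: 3 plies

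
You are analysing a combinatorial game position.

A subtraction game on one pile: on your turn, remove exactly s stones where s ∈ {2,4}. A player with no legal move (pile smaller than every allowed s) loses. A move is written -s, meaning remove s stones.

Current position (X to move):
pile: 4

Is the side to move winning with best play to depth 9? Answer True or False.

X winning at [4]: True

ply 1, X at 4 | -2=-1→2; -4=+1→0*
ply 2: 0 is terminal -1 (O); from 4 depth 9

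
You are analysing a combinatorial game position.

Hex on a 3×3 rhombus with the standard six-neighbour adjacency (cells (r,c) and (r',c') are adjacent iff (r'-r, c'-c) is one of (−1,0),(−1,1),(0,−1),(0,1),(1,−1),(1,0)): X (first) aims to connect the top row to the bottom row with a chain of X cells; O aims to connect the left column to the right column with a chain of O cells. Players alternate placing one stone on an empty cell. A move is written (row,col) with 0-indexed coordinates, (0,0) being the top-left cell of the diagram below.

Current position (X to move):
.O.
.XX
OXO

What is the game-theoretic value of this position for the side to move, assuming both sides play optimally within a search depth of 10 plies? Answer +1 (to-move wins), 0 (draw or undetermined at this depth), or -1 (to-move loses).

value(.O./.XX/OXO, X) = +1

ply 1, X at .O./.XX/OXO | (0,0)=+1→XO./.XX/OXO*; (0,2)=+1→.OX/.XX/OXO; (1,0)=+1→.O./XXX/OXO
ply 2, O at XO./.XX/OXO | (0,2)=-1→XOO/.XX/OXO*; (1,0)=-1→XO./OXX/OXO
ply 3, X at XOO/.XX/OXO | (1,0)=+1→XOO/XXX/OXO*
ply 4: XOO/XXX/OXO is terminal -1 (O); from .O./.XX/OXO depth 10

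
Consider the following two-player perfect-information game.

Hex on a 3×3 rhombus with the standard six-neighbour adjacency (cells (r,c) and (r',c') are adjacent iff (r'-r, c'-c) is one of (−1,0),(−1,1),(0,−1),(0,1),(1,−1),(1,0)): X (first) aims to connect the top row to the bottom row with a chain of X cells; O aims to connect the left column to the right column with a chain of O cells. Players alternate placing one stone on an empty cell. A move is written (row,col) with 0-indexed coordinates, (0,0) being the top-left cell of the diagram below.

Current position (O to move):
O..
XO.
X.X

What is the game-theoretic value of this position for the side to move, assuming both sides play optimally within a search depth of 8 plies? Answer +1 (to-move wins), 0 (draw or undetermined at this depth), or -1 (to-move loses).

ply 1, O at O../XO./X.X | (0,1)=+1→OO./XO./X.X*; (0,2)=-1→O.O/XO./X.X; (1,2)=-1→O../XOO/X.X; (2,1)=-1→O../XO./XOX
ply 2, X at OO./XO./X.X | (0,2)=-1→OOX/XO./X.X*; (1,2)=-1→OO./XOX/X.X; (2,1)=-1→OO./XO./XXX
ply 3, O at OOX/XO./X.X | (1,2)=+1→OOX/XOO/X.X*; (2,1)=-1→OOX/XO./XOX
ply 4: OOX/XOO/X.X is terminal -1 (X); from O../XO./X.X depth 8

value(O../XO./X.X, O) = +1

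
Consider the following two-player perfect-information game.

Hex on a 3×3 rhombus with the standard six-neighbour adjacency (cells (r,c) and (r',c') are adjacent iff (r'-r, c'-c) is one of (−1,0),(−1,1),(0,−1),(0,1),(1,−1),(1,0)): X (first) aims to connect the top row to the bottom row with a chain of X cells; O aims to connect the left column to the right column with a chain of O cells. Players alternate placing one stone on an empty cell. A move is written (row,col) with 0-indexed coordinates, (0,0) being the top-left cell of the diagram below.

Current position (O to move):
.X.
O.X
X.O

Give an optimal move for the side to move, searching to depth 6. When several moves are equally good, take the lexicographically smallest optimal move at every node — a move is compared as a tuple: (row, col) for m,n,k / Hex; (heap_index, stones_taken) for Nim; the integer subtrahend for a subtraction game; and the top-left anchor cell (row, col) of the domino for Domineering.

O's best at [.X./O.X/X.O]: (1,1)

ply 1, O at .X./O.X/X.O | (0,0)=-1→OX./O.X/X.O; (0,2)=-1→.XO/O.X/X.O; (1,1)=+1→.X./OOX/X.O*; (2,1)=-1→.X./O.X/XOO
ply 2, X at .X./OOX/X.O | (0,0)=-1→XX./OOX/X.O*; (0,2)=-1→.XX/OOX/X.O; (2,1)=-1→.X./OOX/XXO
ply 3, O at XX./OOX/X.O | (0,2)=+1→XXO/OOX/X.O*; (2,1)=+1→XX./OOX/XOO
ply 4: XXO/OOX/X.O is terminal -1 (X); from .X./O.X/X.O depth 6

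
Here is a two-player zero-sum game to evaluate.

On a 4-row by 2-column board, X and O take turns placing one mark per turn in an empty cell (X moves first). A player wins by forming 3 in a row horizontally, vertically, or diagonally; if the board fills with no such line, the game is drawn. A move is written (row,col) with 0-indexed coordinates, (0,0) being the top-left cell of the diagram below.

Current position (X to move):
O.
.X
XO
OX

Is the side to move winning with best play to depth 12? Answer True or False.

X winning at [O./.X/XO/OX]: False

p1 X@[O./.X/XO/OX]: (0,1)[OX/.X/XO/OX]+0* (1,0)[O./XX/XO/OX]+0
p2 O@[OX/.X/XO/OX]: (1,0)[OX/OX/XO/OX]+0*
p3 X@[OX/OX/XO/OX] terminal +0; root [O./.X/XO/OX] d12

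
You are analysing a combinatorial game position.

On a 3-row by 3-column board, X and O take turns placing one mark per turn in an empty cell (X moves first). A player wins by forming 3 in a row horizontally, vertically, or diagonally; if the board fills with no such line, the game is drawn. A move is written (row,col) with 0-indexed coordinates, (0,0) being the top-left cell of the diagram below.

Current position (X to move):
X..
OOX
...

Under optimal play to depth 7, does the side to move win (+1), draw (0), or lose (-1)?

value(X../OOX/..., X) = +1

[X../OOX/...] X move#1: (0,1):+0/XX./OOX/..., (0,2):+1/X.X/OOX/...*, (2,0):+0/X../OOX/X.., (2,1):+0/X../OOX/.X., (2,2):+0/X../OOX/..X
[X.X/OOX/...] O move#2: (0,1):-1/XOX/OOX/...*, (2,0):-1/X.X/OOX/O.., (2,1):-1/X.X/OOX/.O., (2,2):-1/X.X/OOX/..O
[XOX/OOX/...] X move#3: (2,0):-1/XOX/OOX/X.., (2,1):+0/XOX/OOX/.X., (2,2):+1/XOX/OOX/..X*
[XOX/OOX/..X] end (terminal -1, O#4); searched X../OOX/... to 7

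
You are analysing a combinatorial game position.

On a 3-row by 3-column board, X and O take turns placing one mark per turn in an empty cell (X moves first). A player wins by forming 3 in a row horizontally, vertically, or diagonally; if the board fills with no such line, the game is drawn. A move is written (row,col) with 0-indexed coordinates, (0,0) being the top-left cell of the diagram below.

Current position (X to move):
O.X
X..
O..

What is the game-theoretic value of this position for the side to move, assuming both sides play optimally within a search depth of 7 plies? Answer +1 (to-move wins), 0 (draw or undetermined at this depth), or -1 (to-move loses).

value(O.X/X../O.., X) = +1

p1 X@[O.X/X../O..]: (0,1)[OXX/X../O..]-1 (1,1)[O.X/XX./O..]+0 (1,2)[O.X/X.X/O..]+1* (2,1)[O.X/X../OX.]+0 (2,2)[O.X/X../O.X]+0
p2 O@[O.X/X.X/O..]: (0,1)[OOX/X.X/O..]-1* (1,1)[O.X/XOX/O..]-1 (2,1)[O.X/X.X/OO.]-1 (2,2)[O.X/X.X/O.O]-1
p3 X@[OOX/X.X/O..]: (1,1)[OOX/XXX/O..]+1* (2,1)[OOX/X.X/OX.]+1 (2,2)[OOX/X.X/O.X]+1
p4 O@[OOX/XXX/O..] terminal -1; root [O.X/X../O..] d7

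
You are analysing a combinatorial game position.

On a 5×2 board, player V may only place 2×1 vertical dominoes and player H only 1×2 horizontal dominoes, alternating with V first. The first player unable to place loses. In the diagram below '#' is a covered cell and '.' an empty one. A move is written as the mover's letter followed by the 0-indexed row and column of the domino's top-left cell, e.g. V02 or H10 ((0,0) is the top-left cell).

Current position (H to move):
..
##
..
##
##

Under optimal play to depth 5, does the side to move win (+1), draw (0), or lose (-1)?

value(../##/../##/##, H) = +1

p1 H@[../##/../##/##]: H00[##/##/../##/##]+1* H20[../##/##/##/##]+1
p2 V@[##/##/../##/##] terminal -1; root [../##/../##/##] d5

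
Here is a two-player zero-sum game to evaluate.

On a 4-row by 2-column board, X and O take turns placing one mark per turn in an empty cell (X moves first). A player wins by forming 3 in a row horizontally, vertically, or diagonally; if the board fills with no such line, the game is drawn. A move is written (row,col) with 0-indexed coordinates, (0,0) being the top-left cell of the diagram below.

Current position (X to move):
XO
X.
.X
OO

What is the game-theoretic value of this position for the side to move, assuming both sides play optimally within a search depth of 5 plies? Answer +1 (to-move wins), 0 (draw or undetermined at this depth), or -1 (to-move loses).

[XO/X./.X/OO] X move#1: (1,1):+0/XO/XX/.X/OO, (2,0):+1/XO/X./XX/OO*
[XO/X./XX/OO] end (terminal -1, O#2); searched XO/X./.X/OO to 5

value(XO/X./.X/OO, X) = +1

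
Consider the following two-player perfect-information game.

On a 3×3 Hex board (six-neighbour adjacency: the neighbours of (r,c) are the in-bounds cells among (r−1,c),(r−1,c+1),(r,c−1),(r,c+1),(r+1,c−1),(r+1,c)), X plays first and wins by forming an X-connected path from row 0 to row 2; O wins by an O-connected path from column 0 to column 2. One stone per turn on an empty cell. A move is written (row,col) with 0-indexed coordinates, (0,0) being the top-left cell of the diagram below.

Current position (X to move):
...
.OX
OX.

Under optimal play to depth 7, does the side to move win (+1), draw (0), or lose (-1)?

ply 1, X at .../.OX/OX. | (0,0)=-1→X../.OX/OX.; (0,1)=-1→.X./.OX/OX.; (0,2)=+1→..X/.OX/OX.*; (1,0)=-1→.../XOX/OX.; (2,2)=-1→.../.OX/OXX
ply 2: ..X/.OX/OX. is terminal -1 (O); from .../.OX/OX. depth 7

value(.../.OX/OX., X) = +1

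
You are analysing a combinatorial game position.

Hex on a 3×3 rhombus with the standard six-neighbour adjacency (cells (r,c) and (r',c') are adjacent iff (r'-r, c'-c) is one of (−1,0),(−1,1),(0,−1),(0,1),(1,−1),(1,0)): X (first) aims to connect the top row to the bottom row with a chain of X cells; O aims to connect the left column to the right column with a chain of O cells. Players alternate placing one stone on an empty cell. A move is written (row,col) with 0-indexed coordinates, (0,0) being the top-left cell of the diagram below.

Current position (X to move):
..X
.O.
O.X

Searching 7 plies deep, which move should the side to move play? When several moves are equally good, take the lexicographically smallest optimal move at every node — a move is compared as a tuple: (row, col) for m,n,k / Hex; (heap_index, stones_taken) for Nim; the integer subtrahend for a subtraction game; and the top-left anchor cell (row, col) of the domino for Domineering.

[..X/.O./O.X] X move#1: (0,0):-1/X.X/.O./O.X, (0,1):-1/.XX/.O./O.X, (1,0):-1/..X/XO./O.X, (1,2):+1/..X/.OX/O.X*, (2,1):-1/..X/.O./OXX
[..X/.OX/O.X] end (terminal -1, O#2); searched ..X/.O./O.X to 7

X's best at [..X/.O./O.X]: (1,2)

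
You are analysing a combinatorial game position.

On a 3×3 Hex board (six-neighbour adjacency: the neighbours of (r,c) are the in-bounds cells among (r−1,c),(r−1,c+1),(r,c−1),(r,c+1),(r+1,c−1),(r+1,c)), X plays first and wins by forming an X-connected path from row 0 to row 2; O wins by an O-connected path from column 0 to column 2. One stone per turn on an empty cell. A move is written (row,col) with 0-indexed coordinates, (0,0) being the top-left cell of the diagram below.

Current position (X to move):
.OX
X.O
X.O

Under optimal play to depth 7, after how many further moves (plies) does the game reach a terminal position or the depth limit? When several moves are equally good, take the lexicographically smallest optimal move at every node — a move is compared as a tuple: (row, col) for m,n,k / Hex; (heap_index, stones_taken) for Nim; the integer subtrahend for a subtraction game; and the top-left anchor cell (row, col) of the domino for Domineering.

[.OX/X.O/X.O] X move#1: (0,0):+1/XOX/X.O/X.O*, (1,1):+1/.OX/XXO/X.O, (2,1):+1/.OX/X.O/XXO
[XOX/X.O/X.O] end (terminal -1, O#2); searched .OX/X.O/X.O to 7

PV length from [.OX/X.O/X.O]: 1 ply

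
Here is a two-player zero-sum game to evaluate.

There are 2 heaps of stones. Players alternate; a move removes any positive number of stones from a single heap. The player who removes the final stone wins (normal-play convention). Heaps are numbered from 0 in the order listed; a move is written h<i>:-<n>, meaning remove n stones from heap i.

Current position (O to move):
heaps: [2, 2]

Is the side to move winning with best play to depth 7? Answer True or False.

O winning at [(2,2)]: False

[(2,2)] O move#1: h0:-1:-1/(1,2)*, h0:-2:-1/(0,2), h1:-1:-1/(2,1), h1:-2:-1/(2,0)
[(1,2)] X move#2: h0:-1:-1/(0,2), h1:-1:+1/(1,1)*, h1:-2:-1/(1,0)
[(1,1)] O move#3: h0:-1:-1/(0,1)*, h1:-1:-1/(1,0)
[(0,1)] X move#4: h1:-1:+1/(0,0)*
[(0,0)] end (terminal -1, O#5); searched (2,2) to 7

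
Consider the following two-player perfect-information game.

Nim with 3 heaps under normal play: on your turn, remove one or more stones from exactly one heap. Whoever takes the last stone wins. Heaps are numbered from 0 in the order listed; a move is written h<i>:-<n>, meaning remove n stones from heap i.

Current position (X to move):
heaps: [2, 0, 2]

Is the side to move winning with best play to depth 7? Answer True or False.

ply 1, X at (2,0,2) | h0:-1=-1→(1,0,2)*; h0:-2=-1→(0,0,2); h2:-1=-1→(2,0,1); h2:-2=-1→(2,0,0)
ply 2, O at (1,0,2) | h0:-1=-1→(0,0,2); h2:-1=+1→(1,0,1)*; h2:-2=-1→(1,0,0)
ply 3, X at (1,0,1) | h0:-1=-1→(0,0,1)*; h2:-1=-1→(1,0,0)
ply 4, O at (0,0,1) | h2:-1=+1→(0,0,0)*
ply 5: (0,0,0) is terminal -1 (X); from (2,0,2) depth 7

X winning at [(2,0,2)]: False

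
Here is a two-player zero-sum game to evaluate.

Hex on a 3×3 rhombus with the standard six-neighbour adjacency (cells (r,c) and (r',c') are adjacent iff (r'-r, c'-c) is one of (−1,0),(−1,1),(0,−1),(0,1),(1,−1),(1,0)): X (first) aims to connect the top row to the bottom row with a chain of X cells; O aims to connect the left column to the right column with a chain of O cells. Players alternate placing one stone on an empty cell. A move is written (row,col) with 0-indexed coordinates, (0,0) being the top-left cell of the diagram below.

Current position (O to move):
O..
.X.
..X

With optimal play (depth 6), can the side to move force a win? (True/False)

O winning at [O../.X./..X]: False

ply 1, O at O../.X./..X | (0,1)=-1→OO./.X./..X*; (0,2)=-1→O.O/.X./..X; (1,0)=-1→O../OX./..X; (1,2)=-1→O../.XO/..X; (2,0)=-1→O../.X./O.X; (2,1)=-1→O../.X./.OX
ply 2, X at OO./.X./..X | (0,2)=+1→OOX/.X./..X*; (1,0)=-1→OO./XX./..X; (1,2)=-1→OO./.XX/..X; (2,0)=-1→OO./.X./X.X; (2,1)=-1→OO./.X./.XX
ply 3, O at OOX/.X./..X | (1,0)=-1→OOX/OX./..X*; (1,2)=-1→OOX/.XO/..X; (2,0)=-1→OOX/.X./O.X; (2,1)=-1→OOX/.X./.OX
ply 4, X at OOX/OX./..X | (1,2)=+1→OOX/OXX/..X*; (2,0)=+1→OOX/OX./X.X; (2,1)=+1→OOX/OX./.XX
ply 5: OOX/OXX/..X is terminal -1 (O); from O../.X./..X depth 6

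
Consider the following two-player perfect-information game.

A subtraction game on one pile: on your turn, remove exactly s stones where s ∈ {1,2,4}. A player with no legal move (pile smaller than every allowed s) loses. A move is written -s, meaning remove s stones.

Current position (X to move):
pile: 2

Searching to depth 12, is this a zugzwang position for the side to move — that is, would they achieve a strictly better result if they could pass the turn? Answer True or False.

p1 X@[2]: -1[1]-1 -2[0]+1*
p2 O@[0] terminal -1; root [2] d12
pass branch (O moves first from the same position):
  | p1 O@[2]: -1[1]-1 -2[0]+1*
  | p2 X@[0] terminal -1; root [2] d12
X moving scores +1; X passing scores -1

zugzwang(2, X) = False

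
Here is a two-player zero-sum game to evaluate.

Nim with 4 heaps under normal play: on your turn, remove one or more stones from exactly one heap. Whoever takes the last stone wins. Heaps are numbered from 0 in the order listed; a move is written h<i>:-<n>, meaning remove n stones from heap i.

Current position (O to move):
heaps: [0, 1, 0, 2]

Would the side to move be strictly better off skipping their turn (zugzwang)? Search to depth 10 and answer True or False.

ply 1, O at (0,1,0,2) | h1:-1=-1→(0,0,0,2); h3:-1=+1→(0,1,0,1)*; h3:-2=-1→(0,1,0,0)
ply 2, X at (0,1,0,1) | h1:-1=-1→(0,0,0,1)*; h3:-1=-1→(0,1,0,0)
ply 3, O at (0,0,0,1) | h3:-1=+1→(0,0,0,0)*
ply 4: (0,0,0,0) is terminal -1 (X); from (0,1,0,2) depth 10
if O skipped the turn, X would face:
~ ply 1, X at (0,1,0,2) | h1:-1=-1→(0,0,0,2); h3:-1=+1→(0,1,0,1)*; h3:-2=-1→(0,1,0,0)
~ ply 2, O at (0,1,0,1) | h1:-1=-1→(0,0,0,1)*; h3:-1=-1→(0,1,0,0)
~ ply 3, X at (0,0,0,1) | h3:-1=+1→(0,0,0,0)*
~ ply 4: (0,0,0,0) is terminal -1 (O); from (0,1,0,2) depth 10
compare (O): move=+1 vs pass=-1

zugzwang((0,1,0,2), O) = False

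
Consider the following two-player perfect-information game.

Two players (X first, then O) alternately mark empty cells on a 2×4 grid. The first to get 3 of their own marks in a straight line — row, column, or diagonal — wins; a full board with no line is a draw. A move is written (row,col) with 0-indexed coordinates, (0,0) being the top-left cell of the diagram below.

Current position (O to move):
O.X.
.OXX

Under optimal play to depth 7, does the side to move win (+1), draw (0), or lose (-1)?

value(O.X./.OXX, O) = 0

ply 1, O at O.X./.OXX | (0,1)=+0→OOX./.OXX*; (0,3)=+0→O.XO/.OXX; (1,0)=+0→O.X./OOXX
ply 2, X at OOX./.OXX | (0,3)=+0→OOXX/.OXX*; (1,0)=+0→OOX./XOXX
ply 3, O at OOXX/.OXX | (1,0)=+0→OOXX/OOXX*
ply 4: OOXX/OOXX is terminal +0 (X); from O.X./.OXX depth 7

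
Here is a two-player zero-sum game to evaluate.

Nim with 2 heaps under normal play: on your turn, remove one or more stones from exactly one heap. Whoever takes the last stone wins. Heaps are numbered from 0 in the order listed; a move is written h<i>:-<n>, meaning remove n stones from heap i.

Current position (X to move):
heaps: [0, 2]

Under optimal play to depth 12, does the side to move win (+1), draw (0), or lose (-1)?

value((0,2), X) = +1

[(0,2)] X move#1: h1:-1:-1/(0,1), h1:-2:+1/(0,0)*
[(0,0)] end (terminal -1, O#2); searched (0,2) to 12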